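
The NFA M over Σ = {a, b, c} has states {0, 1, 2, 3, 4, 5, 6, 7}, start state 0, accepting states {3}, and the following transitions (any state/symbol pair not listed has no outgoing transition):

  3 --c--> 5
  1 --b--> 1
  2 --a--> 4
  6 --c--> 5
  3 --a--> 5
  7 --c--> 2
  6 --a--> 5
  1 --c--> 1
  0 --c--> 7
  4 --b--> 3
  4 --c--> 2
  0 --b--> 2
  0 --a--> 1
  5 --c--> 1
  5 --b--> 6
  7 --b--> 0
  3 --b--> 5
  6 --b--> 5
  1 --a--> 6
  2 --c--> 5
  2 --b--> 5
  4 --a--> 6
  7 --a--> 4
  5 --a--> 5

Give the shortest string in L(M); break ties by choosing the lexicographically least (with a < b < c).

A breadth-first search from 0 reaches an accepting state first via the path 0 → 2 → 4 → 3 on input bab.
No string of length < 3 is accepted (BFS exhausts all shorter strings without reaching an accepting state), and bab is the lexicographically least accepting string of length 3.

bab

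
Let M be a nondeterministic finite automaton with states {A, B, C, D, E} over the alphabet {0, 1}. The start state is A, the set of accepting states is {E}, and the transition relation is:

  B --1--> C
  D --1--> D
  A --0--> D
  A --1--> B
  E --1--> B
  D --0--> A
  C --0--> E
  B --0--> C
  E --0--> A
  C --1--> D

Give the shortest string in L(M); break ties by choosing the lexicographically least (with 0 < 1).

100

A breadth-first search from A reaches an accepting state first via the path A → B → C → E on input 100.
No string of length < 3 is accepted (BFS exhausts all shorter strings without reaching an accepting state), and 100 is the lexicographically least accepting string of length 3.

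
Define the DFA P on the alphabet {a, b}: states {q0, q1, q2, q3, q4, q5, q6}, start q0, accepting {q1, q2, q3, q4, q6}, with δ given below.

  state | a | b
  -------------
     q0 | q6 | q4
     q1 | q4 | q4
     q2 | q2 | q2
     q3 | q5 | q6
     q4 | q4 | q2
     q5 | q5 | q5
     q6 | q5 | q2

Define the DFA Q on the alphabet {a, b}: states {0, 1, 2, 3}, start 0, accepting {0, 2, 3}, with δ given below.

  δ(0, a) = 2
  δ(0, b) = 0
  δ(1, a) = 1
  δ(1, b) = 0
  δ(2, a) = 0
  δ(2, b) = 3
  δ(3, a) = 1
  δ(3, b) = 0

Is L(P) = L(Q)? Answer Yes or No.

The string aba is accepted by P but rejected by Q.
So L(P) ≠ L(Q).

No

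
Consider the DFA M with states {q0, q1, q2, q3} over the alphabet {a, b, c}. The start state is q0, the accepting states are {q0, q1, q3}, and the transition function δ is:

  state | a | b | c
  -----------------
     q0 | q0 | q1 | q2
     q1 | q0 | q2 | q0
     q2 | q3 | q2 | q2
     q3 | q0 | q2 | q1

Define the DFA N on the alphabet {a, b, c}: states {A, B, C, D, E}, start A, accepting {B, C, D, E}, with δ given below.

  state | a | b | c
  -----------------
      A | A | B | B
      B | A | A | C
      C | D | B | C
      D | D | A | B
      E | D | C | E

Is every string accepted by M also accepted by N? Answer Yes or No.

No

The empty string ε is in L(M) but not in L(N).
So L(M) ⊄ L(N).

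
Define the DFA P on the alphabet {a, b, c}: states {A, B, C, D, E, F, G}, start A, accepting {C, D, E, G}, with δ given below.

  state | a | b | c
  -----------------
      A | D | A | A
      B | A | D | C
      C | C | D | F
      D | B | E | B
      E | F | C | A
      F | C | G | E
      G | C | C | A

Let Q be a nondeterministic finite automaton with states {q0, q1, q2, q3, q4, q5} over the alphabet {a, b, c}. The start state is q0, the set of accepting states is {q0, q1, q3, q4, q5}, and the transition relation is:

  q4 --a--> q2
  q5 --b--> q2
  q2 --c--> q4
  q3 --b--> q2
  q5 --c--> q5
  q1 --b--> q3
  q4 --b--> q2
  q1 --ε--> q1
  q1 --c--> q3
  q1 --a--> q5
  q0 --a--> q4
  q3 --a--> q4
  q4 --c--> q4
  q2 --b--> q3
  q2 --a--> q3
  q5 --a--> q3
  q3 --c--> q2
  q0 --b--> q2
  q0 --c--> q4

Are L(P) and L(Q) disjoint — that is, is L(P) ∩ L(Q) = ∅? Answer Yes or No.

The string a is accepted by both P and Q.
Hence L(P) ∩ L(Q) ≠ ∅.

No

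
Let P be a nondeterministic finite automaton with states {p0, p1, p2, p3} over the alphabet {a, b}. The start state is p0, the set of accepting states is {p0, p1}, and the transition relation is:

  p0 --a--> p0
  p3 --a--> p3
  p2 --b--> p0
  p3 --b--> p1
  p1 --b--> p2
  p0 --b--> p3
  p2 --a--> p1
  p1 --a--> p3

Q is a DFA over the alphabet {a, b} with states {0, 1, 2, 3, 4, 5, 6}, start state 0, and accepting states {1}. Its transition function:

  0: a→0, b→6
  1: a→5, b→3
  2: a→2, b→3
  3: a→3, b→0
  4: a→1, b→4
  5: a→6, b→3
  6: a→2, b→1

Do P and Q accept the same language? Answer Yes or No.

The empty string ε is accepted by P but rejected by Q.
So L(P) ≠ L(Q).

No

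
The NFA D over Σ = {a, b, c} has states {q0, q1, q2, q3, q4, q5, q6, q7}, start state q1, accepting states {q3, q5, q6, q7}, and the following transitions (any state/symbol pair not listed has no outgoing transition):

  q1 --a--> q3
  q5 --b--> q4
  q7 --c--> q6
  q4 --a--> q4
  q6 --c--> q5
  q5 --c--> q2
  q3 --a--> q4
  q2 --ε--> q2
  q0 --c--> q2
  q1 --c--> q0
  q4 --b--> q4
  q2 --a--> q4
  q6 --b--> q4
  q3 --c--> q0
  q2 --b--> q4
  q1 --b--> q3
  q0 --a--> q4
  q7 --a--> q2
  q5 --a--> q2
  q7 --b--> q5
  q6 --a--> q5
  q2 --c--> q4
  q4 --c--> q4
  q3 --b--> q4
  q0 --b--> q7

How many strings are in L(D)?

17

The useful subgraph on states {q0, q1, q3, q5, q6, q7} is acyclic, so L(D) is finite; the longest accepting path visits 6 useful states, giving maximum string length 5.
Counting accepting paths from q1 by length: 2 of length 1, 1 of length 2, 4 of length 3, 6 of length 4, 4 of length 5. Total 17.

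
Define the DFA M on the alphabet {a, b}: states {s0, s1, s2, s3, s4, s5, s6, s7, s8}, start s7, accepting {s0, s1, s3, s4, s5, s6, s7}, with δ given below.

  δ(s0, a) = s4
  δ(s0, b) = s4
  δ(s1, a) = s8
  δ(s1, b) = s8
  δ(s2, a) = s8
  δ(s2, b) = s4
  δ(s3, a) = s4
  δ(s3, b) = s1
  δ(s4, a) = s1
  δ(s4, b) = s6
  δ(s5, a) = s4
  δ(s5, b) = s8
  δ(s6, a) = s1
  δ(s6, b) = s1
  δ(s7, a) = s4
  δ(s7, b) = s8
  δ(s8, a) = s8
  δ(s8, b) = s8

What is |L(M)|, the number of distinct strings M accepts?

6

The useful subgraph on states {s1, s4, s6, s7} is acyclic, so L(M) is finite; the longest accepting path visits 4 useful states, giving maximum string length 3.
Counting accepting paths from s7 by length: 1 of length 0, 1 of length 1, 2 of length 2, 2 of length 3. Total 6.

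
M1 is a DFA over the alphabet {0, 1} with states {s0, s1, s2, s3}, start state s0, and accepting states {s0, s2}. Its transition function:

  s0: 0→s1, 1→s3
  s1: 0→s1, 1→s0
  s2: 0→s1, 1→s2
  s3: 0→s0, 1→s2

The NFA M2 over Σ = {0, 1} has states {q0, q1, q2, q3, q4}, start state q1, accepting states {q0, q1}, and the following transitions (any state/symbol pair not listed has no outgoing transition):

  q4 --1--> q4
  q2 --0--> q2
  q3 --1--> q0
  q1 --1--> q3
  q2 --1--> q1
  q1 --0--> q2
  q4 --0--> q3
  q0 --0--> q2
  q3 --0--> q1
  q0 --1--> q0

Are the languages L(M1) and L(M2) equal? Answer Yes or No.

Exploring the product automaton M1 × M2 from the start pair (s0, q1), following both machines on each input symbol, reaches 4 state pairs: (s0, q1), (s1, q2), (s3, q3), (s2, q0).
M1 accepts in {s0, s2} and M2 accepts in {q0, q1}. In every reachable pair the two components are either both accepting — (s0, q1), (s2, q0) — or both non-accepting, so no string is accepted by exactly one of the machines: L(M1) \ L(M2) and L(M2) \ L(M1) are both empty.
Hence every string is accepted by M1 iff it is accepted by M2, and the two languages coincide.

Yes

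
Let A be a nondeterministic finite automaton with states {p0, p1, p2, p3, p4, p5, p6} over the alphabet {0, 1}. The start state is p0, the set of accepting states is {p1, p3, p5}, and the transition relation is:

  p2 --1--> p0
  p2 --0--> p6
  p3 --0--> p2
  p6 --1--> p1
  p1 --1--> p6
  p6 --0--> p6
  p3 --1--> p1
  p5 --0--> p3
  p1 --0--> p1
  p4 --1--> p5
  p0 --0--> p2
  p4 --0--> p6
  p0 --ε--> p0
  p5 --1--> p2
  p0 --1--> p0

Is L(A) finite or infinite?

infinite

State p0 is reachable from the start and can reach an accepting state, and it lies on the cycle p0 → p0.
Traversing that cycle any number of times yields accepted strings of unbounded length, so the language is infinite.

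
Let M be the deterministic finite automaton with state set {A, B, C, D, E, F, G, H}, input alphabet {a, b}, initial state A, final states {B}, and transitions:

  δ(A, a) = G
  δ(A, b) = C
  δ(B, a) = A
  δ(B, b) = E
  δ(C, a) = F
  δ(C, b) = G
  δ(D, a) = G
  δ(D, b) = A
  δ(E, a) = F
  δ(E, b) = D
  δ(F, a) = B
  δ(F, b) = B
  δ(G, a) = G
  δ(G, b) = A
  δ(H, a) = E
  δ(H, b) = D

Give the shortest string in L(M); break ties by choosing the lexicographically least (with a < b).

A breadth-first search from A reaches an accepting state first via the path A → C → F → B on input baa.
No string of length < 3 is accepted (BFS exhausts all shorter strings without reaching an accepting state), and baa is the lexicographically least accepting string of length 3.

baa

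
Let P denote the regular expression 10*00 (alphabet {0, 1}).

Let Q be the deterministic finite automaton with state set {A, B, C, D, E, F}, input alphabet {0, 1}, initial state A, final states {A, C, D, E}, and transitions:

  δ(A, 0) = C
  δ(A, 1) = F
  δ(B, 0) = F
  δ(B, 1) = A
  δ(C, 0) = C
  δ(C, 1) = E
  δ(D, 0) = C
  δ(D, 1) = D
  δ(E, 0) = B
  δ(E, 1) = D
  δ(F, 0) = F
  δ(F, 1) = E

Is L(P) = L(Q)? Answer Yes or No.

The string 100 is accepted by P but rejected by Q.
So L(P) ≠ L(Q).

No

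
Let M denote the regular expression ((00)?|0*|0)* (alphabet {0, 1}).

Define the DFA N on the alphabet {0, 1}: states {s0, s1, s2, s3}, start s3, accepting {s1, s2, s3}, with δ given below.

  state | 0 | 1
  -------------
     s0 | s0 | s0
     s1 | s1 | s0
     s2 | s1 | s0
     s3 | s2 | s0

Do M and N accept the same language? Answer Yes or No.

Converting the expression M to a DFA (subset construction, then merging equivalent states) gives the minimal DFA with states {m0, m1}, start state m0, accepting states {m0} and transitions m0: 0→m0, 1→m1; m1: 0→m1, 1→m1.
Exploring the product automaton M × N from the start pair (m0, s3), following both machines on each input symbol, reaches 4 state pairs: (m0, s3), (m0, s2), (m1, s0), (m0, s1).
M accepts in {m0} and N accepts in {s1, s2, s3}. In every reachable pair the two components are either both accepting — (m0, s3), (m0, s2), (m0, s1) — or both non-accepting, so no string is accepted by exactly one of the machines: L(M) \ L(N) and L(N) \ L(M) are both empty.
Hence every string is accepted by M iff it is accepted by N, and the two languages coincide.

Yes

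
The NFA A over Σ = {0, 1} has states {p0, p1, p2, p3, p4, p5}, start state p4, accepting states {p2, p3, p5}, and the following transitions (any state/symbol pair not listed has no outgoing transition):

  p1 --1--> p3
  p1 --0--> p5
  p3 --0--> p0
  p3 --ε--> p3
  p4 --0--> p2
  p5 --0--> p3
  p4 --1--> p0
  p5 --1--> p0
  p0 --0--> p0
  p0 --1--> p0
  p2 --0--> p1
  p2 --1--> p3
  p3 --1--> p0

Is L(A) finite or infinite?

The useful states (reachable from p4 and able to reach an accepting state) are {p1, p2, p3, p4, p5}.
Restricted to these states the transition graph has no cycle, so every accepting path has bounded length and L is finite.

finite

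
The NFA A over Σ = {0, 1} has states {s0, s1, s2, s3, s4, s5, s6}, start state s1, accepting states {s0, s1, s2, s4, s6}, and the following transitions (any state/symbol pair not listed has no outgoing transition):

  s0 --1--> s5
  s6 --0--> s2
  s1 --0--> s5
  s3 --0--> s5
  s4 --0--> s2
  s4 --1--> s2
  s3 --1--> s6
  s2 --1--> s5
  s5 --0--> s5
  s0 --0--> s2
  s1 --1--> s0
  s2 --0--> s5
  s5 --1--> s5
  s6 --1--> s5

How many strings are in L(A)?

3

The useful subgraph on states {s0, s1, s2} is acyclic, so L(A) is finite; the longest accepting path visits 3 useful states, giving maximum string length 2.
Counting accepting paths from s1 by length: 1 of length 0, 1 of length 1, 1 of length 2. Total 3.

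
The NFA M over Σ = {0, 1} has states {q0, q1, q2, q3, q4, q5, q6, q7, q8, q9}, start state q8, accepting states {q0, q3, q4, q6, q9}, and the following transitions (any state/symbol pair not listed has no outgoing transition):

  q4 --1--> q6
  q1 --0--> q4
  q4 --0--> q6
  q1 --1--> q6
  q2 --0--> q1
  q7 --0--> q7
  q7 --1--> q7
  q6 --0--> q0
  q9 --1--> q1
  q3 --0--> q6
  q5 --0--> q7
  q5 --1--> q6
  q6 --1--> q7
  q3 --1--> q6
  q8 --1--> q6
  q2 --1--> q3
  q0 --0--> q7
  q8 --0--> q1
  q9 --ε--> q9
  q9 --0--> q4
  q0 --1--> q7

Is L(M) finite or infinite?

finite

The useful states (reachable from q8 and able to reach an accepting state) are {q0, q1, q4, q6, q8}.
Restricted to these states the transition graph has no cycle, so every accepting path has bounded length and L is finite.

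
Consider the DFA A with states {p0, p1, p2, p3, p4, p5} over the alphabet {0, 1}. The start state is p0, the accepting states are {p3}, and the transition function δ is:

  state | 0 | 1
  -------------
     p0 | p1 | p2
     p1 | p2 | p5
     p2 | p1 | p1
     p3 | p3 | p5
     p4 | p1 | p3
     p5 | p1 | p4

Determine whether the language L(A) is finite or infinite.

State p1 is reachable from the start and can reach an accepting state, and it lies on the cycle p1 → p2 → p1.
Traversing that cycle any number of times yields accepted strings of unbounded length, so the language is infinite.

infinite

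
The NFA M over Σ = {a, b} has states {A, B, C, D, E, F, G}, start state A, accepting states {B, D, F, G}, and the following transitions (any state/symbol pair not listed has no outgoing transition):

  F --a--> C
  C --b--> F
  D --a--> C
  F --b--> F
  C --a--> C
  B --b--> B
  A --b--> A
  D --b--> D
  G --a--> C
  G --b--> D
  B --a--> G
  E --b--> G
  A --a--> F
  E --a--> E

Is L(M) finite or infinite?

infinite

State A is reachable from the start and can reach an accepting state, and it lies on the cycle A → A.
Traversing that cycle any number of times yields accepted strings of unbounded length, so the language is infinite.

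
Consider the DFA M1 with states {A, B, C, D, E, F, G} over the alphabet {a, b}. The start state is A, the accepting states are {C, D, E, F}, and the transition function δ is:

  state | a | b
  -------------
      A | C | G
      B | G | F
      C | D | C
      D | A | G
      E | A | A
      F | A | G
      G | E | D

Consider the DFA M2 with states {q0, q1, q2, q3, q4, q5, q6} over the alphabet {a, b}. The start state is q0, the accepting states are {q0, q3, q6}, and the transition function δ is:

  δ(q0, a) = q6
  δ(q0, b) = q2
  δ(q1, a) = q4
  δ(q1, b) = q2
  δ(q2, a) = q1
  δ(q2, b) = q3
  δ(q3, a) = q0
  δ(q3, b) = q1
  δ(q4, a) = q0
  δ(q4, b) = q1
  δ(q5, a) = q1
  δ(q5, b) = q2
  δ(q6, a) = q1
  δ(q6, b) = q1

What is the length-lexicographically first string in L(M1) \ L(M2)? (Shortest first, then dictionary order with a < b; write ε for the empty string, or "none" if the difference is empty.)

The string aa is accepted by M1 but not by M2.
No shorter string lies in the difference, and aa is the lexicographically first length-2 string in L(M1) \ L(M2).

aa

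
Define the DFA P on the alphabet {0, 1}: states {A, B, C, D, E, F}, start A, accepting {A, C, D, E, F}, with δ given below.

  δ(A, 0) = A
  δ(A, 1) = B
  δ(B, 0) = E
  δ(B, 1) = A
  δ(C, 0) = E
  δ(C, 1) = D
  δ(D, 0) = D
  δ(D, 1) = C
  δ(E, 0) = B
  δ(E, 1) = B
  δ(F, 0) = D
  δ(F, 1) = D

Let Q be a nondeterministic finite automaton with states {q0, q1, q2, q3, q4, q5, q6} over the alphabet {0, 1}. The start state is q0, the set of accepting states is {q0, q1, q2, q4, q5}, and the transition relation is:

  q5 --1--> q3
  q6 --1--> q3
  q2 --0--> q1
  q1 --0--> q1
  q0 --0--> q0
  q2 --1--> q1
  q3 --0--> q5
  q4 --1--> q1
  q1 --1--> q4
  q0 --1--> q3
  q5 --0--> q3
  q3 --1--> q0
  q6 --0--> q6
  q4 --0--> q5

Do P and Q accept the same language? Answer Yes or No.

Exploring the product automaton P × Q from the start pair (A, q0), following both machines on each input symbol, reaches 3 state pairs: (A, q0), (B, q3), (E, q5).
P accepts in {A, C, D, E, F} and Q accepts in {q0, q1, q2, q4, q5}. In every reachable pair the two components are either both accepting — (A, q0), (E, q5) — or both non-accepting, so no string is accepted by exactly one of the machines: L(P) \ L(Q) and L(Q) \ L(P) are both empty.
Hence every string is accepted by P iff it is accepted by Q, and the two languages coincide.

Yes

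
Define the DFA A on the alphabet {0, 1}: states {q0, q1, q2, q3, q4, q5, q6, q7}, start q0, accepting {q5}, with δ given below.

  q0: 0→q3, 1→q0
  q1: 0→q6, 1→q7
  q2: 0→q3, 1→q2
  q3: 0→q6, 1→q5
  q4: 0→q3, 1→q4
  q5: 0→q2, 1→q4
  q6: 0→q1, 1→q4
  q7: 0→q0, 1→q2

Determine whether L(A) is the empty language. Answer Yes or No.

No

The string 01 is accepted: the run q0 → q3 → q5 ends in the accepting state q5.
Since at least one string is accepted, L(A) is not empty.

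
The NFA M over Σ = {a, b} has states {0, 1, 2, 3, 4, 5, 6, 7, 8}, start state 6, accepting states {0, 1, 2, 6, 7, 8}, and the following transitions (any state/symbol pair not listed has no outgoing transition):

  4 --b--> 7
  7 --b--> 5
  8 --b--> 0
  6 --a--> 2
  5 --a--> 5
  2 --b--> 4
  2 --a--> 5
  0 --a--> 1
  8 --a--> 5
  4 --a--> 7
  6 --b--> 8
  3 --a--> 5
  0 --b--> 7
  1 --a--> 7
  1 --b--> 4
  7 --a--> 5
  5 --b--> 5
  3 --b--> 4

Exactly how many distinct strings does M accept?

The useful subgraph on states {0, 1, 2, 4, 6, 7, 8} is acyclic, so L(M) is finite; the longest accepting path visits 6 useful states, giving maximum string length 5.
Counting accepting paths from 6 by length: 1 of length 0, 2 of length 1, 1 of length 2, 4 of length 3, 1 of length 4, 2 of length 5. Total 11.

11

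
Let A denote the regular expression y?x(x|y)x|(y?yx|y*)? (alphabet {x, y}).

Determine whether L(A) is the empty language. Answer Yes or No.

The empty string ε matches the expression, so it belongs to L(A).
Since L(A) contains at least one string, it is not empty.

No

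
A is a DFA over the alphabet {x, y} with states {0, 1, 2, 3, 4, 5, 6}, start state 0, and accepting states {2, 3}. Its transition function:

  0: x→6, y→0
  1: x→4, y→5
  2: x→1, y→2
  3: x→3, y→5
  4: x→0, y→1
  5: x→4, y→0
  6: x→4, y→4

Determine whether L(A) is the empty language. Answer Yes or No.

Yes

The states reachable from the start state are {0, 1, 4, 5, 6}.
None of the accepting states {2, 3} is reachable, so no string is accepted and L(A) = ∅.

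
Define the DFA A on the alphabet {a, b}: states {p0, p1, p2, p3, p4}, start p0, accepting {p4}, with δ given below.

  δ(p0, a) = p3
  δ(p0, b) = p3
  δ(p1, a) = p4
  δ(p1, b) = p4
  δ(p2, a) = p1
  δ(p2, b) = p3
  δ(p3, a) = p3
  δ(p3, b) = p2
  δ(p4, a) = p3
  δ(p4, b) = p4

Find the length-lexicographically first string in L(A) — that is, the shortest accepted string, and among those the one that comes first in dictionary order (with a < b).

abaa

A breadth-first search from p0 reaches an accepting state first via the path p0 → p3 → p2 → p1 → p4 on input abaa.
No string of length < 4 is accepted (BFS exhausts all shorter strings without reaching an accepting state), and abaa is the lexicographically least accepting string of length 4.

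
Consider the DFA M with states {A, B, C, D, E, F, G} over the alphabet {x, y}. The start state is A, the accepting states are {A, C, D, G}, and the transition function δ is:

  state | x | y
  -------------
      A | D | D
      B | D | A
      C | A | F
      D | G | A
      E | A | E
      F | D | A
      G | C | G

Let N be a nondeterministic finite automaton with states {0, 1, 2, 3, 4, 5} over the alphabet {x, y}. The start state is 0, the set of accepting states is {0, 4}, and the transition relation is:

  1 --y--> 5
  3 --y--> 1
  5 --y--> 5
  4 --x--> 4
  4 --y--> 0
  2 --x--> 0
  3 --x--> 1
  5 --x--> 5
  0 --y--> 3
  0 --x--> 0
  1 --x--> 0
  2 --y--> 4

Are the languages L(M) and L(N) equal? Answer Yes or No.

No

The string y is accepted by M but rejected by N.
So L(M) ≠ L(N).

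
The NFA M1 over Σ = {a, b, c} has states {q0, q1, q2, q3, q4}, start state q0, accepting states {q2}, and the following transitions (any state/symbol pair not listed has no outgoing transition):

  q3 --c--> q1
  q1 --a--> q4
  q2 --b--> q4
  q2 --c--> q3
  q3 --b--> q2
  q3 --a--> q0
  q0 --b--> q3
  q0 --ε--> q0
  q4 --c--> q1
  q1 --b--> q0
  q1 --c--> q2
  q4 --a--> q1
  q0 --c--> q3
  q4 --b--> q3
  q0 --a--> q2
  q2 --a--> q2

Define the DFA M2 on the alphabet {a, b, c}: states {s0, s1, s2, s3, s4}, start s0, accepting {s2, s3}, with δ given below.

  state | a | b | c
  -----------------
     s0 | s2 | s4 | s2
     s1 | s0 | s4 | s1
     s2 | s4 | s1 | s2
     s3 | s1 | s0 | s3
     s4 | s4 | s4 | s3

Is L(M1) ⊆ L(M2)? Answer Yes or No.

No

The string aa is in L(M1) but not in L(M2).
So L(M1) ⊄ L(M2).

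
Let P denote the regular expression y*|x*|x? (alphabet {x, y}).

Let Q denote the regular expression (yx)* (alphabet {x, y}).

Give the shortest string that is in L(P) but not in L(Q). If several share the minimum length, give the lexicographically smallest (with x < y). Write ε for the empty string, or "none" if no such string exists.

x

The string x is accepted by P but not by Q.
No shorter string lies in the difference, and x is the lexicographically first length-1 string in L(P) \ L(Q).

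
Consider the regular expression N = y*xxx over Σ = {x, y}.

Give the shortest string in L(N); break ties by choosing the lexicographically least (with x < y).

xxx

By inspection of the expression, no string of length less than 3 matches, and xxx is the lexicographically first match of length 3.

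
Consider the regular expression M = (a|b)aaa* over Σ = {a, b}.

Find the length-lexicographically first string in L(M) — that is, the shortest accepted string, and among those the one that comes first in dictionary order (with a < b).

By inspection of the expression, no string of length less than 3 matches, and aaa is the lexicographically first match of length 3.

aaa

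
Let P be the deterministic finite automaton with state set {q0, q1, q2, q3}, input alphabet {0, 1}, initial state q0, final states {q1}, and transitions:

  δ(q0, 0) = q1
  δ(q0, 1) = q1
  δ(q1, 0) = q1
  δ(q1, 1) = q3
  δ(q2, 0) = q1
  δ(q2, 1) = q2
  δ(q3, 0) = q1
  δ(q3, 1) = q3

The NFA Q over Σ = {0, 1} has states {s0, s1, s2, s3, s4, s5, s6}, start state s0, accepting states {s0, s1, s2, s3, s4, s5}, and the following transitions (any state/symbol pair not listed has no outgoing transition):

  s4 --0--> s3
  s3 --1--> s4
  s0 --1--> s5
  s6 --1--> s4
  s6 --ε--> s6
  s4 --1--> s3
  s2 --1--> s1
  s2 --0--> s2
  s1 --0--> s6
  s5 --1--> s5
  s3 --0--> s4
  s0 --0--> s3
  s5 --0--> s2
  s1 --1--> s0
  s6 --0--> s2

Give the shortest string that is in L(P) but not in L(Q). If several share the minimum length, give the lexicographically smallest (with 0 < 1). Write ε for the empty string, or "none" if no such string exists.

The string 1010 is accepted by P but not by Q.
No shorter string lies in the difference, and 1010 is the lexicographically first length-4 string in L(P) \ L(Q).

1010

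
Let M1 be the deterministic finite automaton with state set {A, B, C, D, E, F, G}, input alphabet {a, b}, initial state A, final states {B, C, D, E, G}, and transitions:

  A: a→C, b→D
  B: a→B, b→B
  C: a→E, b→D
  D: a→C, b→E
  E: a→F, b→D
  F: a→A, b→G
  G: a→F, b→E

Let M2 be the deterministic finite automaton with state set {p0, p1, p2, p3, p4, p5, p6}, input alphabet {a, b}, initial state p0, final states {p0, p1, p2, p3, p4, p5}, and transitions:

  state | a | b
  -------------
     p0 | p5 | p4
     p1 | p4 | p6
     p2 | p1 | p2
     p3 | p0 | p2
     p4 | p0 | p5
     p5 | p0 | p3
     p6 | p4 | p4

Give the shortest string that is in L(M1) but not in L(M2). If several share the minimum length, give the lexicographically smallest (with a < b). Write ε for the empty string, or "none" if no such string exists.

abbab

The string abbab is accepted by M1 but not by M2.
No shorter string lies in the difference, and abbab is the lexicographically first length-5 string in L(M1) \ L(M2).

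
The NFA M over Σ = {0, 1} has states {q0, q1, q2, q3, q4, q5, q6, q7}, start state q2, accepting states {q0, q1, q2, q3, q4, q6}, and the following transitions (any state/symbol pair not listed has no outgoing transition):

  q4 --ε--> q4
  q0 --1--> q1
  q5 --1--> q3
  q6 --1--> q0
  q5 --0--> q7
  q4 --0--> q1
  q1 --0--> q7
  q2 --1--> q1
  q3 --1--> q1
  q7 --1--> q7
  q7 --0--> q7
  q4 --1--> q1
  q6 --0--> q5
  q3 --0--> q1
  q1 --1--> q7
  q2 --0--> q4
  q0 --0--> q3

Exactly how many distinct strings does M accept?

5

The useful subgraph on states {q1, q2, q4} is acyclic, so L(M) is finite; the longest accepting path visits 3 useful states, giving maximum string length 2.
Counting accepting paths from q2 by length: 1 of length 0, 2 of length 1, 2 of length 2. Total 5.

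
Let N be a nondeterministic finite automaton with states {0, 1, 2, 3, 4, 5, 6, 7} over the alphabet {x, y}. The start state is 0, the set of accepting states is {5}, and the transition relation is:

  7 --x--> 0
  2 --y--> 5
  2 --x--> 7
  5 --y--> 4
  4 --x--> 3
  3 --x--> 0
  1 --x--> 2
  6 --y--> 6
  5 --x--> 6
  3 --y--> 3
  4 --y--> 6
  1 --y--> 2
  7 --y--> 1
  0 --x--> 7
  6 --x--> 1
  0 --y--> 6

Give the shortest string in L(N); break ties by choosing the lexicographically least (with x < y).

xyxy

A breadth-first search from 0 reaches an accepting state first via the path 0 → 7 → 1 → 2 → 5 on input xyxy.
No string of length < 4 is accepted (BFS exhausts all shorter strings without reaching an accepting state), and xyxy is the lexicographically least accepting string of length 4.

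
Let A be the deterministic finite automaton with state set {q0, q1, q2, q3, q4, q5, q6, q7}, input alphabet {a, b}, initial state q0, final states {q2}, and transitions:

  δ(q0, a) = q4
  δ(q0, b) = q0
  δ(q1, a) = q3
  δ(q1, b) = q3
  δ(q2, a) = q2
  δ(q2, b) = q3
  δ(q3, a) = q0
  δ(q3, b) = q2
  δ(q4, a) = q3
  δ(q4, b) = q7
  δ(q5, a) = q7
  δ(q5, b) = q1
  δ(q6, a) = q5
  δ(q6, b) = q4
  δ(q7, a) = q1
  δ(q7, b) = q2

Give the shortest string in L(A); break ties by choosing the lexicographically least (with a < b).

A breadth-first search from q0 reaches an accepting state first via the path q0 → q4 → q3 → q2 on input aab.
No string of length < 3 is accepted (BFS exhausts all shorter strings without reaching an accepting state), and aab is the lexicographically least accepting string of length 3.

aab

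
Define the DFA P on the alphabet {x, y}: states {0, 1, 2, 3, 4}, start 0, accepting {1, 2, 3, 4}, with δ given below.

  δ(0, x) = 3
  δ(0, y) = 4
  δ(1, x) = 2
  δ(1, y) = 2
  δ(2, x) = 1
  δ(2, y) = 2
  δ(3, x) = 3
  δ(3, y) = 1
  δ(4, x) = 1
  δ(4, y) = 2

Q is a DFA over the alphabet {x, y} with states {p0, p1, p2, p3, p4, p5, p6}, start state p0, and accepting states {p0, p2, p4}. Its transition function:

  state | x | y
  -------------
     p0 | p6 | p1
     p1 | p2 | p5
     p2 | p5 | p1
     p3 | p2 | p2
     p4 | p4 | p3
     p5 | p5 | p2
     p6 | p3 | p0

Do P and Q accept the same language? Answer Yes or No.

The string x is accepted by P but rejected by Q.
So L(P) ≠ L(Q).

No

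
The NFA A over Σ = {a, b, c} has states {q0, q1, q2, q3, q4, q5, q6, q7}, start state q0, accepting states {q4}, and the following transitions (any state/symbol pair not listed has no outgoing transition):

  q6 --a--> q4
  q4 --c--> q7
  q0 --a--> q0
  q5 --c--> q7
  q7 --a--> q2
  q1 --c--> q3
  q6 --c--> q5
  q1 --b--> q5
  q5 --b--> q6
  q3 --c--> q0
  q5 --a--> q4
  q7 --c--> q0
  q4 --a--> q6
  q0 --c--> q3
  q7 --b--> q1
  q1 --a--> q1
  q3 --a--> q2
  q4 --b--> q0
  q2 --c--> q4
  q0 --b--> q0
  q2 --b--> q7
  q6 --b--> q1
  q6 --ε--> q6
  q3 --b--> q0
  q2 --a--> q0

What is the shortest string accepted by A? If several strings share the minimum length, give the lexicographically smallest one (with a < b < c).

A breadth-first search from q0 reaches an accepting state first via the path q0 → q3 → q2 → q4 on input cac.
No string of length < 3 is accepted (BFS exhausts all shorter strings without reaching an accepting state), and cac is the lexicographically least accepting string of length 3.

cac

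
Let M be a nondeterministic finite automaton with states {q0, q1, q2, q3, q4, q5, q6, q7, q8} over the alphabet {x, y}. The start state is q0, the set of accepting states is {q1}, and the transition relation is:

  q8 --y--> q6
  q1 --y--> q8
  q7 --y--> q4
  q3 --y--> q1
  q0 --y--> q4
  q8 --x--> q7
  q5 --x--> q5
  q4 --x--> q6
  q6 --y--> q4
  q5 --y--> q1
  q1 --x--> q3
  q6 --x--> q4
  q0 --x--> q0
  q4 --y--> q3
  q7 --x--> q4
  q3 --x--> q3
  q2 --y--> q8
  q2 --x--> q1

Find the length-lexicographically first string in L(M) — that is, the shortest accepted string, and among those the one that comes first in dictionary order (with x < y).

A breadth-first search from q0 reaches an accepting state first via the path q0 → q4 → q3 → q1 on input yyy.
No string of length < 3 is accepted (BFS exhausts all shorter strings without reaching an accepting state), and yyy is the lexicographically least accepting string of length 3.

yyy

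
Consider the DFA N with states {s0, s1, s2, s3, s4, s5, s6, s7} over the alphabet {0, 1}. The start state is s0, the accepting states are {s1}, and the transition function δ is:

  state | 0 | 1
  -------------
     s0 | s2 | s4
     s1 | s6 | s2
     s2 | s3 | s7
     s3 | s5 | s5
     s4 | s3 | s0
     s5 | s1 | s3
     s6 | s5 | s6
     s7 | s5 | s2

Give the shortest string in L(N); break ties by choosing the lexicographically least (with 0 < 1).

A breadth-first search from s0 reaches an accepting state first via the path s0 → s2 → s3 → s5 → s1 on input 0000.
No string of length < 4 is accepted (BFS exhausts all shorter strings without reaching an accepting state), and 0000 is the lexicographically least accepting string of length 4.

0000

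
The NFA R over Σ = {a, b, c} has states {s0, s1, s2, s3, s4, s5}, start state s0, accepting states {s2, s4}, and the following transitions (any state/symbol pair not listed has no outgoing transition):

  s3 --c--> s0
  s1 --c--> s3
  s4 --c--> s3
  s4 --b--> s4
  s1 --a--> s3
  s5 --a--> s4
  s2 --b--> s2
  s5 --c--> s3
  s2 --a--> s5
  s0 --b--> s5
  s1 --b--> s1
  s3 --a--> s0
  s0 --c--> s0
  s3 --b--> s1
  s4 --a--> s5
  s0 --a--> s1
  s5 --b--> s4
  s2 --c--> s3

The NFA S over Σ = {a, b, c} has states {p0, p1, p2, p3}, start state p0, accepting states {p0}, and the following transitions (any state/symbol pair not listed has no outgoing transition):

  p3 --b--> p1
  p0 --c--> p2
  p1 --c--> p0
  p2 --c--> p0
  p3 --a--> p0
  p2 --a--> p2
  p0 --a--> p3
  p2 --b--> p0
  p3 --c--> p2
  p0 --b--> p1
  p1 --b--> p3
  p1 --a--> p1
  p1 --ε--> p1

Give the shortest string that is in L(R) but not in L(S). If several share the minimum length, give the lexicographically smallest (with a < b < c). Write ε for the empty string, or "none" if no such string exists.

The string ba is accepted by R but not by S.
No shorter string lies in the difference, and ba is the lexicographically first length-2 string in L(R) \ L(S).

ba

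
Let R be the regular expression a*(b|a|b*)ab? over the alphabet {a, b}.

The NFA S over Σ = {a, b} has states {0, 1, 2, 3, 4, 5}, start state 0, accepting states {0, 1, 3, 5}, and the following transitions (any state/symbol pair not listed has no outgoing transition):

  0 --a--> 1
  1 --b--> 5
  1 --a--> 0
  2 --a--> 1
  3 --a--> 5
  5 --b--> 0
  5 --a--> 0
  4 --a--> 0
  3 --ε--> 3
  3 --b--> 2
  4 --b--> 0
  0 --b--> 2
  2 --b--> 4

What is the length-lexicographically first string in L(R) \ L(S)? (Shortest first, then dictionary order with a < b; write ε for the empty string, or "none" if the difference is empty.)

The string aab is accepted by R but not by S.
No shorter string lies in the difference, and aab is the lexicographically first length-3 string in L(R) \ L(S).

aab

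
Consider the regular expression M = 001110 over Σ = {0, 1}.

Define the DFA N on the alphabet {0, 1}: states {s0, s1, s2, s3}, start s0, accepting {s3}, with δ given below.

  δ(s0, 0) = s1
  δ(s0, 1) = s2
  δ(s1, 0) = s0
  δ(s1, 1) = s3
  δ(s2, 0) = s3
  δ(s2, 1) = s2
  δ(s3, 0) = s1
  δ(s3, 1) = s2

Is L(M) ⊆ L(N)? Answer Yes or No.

Converting the expression M to a DFA (subset construction, then merging equivalent states) gives the minimal DFA with states {m0, m1, m2, m3, m4, m5, m6, m7}, start state m0, accepting states {m7} and transitions m0: 0→m1, 1→m2; m1: 0→m3, 1→m2; m2: 0→m2, 1→m2; m3: 0→m2, 1→m4; m4: 0→m2, 1→m5; m5: 0→m2, 1→m6; m6: 0→m7, 1→m2; m7: 0→m2, 1→m2.
Exploring the product automaton M × N from the start pair (m0, s0), following both machines on each input symbol, reaches 11 state pairs: (m0, s0), (m1, s1), (m2, s2), (m3, s0), (m2, s3), (m2, s1), (m4, s2), (m2, s0), (m5, s2), (m6, s2), (m7, s3).
M accepts in {m7} and N accepts in {s3}. The reachable pairs whose M-component is accepting are (m7, s3); in each of them the N-component is accepting too, so the product for L(M) \ L(N) (M-component accepting, N-component rejecting) has no reachable accepting pair and the difference is empty.
Hence every string in L(M) is also in L(N).

Yes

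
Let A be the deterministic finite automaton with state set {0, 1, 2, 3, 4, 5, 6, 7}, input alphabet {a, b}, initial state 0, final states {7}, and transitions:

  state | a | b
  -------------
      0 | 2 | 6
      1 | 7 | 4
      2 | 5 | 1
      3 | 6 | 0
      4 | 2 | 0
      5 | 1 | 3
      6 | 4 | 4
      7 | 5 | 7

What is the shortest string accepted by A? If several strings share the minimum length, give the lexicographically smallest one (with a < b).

A breadth-first search from 0 reaches an accepting state first via the path 0 → 2 → 1 → 7 on input aba.
No string of length < 3 is accepted (BFS exhausts all shorter strings without reaching an accepting state), and aba is the lexicographically least accepting string of length 3.

aba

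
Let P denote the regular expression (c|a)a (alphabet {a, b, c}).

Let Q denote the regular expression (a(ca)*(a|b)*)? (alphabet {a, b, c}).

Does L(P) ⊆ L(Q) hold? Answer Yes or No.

No

The string ca is in L(P) but not in L(Q).
So L(P) ⊄ L(Q).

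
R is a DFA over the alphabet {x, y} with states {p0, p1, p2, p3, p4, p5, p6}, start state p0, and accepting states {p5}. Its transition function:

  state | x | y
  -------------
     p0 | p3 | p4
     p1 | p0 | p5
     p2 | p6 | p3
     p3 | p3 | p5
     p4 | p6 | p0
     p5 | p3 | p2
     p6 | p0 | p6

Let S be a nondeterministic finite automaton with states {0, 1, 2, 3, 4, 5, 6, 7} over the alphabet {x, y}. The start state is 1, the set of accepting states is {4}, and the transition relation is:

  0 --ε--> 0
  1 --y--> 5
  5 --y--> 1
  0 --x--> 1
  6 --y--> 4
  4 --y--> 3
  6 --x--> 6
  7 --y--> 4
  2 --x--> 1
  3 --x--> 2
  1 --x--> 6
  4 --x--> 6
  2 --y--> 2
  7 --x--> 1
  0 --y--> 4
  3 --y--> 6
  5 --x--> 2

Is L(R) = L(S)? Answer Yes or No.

Exploring the product automaton R × S from the start pair (p0, 1), following both machines on each input symbol, reaches 6 state pairs: (p0, 1), (p3, 6), (p4, 5), (p5, 4), (p6, 2), (p2, 3).
R accepts in {p5} and S accepts in {4}. In every reachable pair the two components are either both accepting — (p5, 4) — or both non-accepting, so no string is accepted by exactly one of the machines: L(R) \ L(S) and L(S) \ L(R) are both empty.
Hence every string is accepted by R iff it is accepted by S, and the two languages coincide.

Yes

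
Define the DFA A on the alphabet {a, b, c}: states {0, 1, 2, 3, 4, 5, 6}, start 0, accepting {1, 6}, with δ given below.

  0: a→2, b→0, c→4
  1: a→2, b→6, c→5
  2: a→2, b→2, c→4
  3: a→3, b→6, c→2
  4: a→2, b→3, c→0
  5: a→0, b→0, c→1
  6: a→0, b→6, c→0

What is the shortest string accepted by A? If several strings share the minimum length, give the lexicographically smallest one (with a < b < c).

cbb

A breadth-first search from 0 reaches an accepting state first via the path 0 → 4 → 3 → 6 on input cbb.
No string of length < 3 is accepted (BFS exhausts all shorter strings without reaching an accepting state), and cbb is the lexicographically least accepting string of length 3.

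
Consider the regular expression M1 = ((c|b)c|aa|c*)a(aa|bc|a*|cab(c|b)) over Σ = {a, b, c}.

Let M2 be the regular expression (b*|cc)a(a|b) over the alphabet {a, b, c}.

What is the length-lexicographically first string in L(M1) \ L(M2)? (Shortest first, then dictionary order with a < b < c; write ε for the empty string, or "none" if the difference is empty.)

The string a is accepted by M1 but not by M2.
No shorter string lies in the difference, and a is the lexicographically first length-1 string in L(M1) \ L(M2).

a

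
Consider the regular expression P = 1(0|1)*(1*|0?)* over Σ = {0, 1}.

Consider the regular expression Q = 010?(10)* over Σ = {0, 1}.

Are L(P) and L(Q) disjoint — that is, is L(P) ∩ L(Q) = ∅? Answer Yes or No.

Yes

Converting the expression P to a DFA (subset construction, then merging equivalent states) gives the minimal DFA with states {p0, p1, p2}, start state p0, accepting states {p2} and transitions p0: 0→p1, 1→p2; p1: 0→p1, 1→p1; p2: 0→p2, 1→p2.
Converting the expression Q to a DFA (subset construction, then merging equivalent states) gives the minimal DFA with states {q0, q1, q2, q3, q4, q5}, start state q0, accepting states {q3, q4} and transitions q0: 0→q1, 1→q2; q1: 0→q2, 1→q3; q2: 0→q2, 1→q2; q3: 0→q4, 1→q5; q4: 0→q2, 1→q5; q5: 0→q4, 1→q2.
Exploring the product automaton P × Q from the start pair (p0, q0), following both machines on each input symbol, reaches 7 state pairs: (p0, q0), (p1, q1), (p2, q2), (p1, q2), (p1, q3), (p1, q4), (p1, q5).
P accepts in {p2} and Q accepts in {q3, q4}; no reachable pair has both components accepting, so no string drives both machines to acceptance simultaneously and L(P) ∩ L(Q) = ∅.
So no string is accepted by both, and the intersection is empty.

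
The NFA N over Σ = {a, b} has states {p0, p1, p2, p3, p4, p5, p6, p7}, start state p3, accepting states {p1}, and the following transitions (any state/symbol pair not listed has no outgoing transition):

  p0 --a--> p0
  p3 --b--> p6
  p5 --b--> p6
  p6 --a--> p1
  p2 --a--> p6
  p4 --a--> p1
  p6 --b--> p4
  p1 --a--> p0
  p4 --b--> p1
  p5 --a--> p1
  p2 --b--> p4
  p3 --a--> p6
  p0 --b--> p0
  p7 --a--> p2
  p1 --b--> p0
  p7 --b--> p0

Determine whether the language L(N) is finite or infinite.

The useful states (reachable from p3 and able to reach an accepting state) are {p1, p3, p4, p6}.
Restricted to these states the transition graph has no cycle, so every accepting path has bounded length and L is finite.

finite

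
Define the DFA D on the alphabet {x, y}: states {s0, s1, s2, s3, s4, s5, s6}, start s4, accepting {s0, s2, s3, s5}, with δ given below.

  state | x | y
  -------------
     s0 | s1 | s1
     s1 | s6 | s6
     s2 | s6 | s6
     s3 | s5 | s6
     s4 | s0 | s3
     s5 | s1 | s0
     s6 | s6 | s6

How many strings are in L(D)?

The useful subgraph on states {s0, s3, s4, s5} is acyclic, so L(D) is finite; the longest accepting path visits 4 useful states, giving maximum string length 3.
Counting accepting paths from s4 by length: 2 of length 1, 1 of length 2, 1 of length 3. Total 4.

4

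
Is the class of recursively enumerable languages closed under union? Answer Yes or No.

Yes

Simulate recognisers for L₁ and L₂ in parallel, alternating one step of each, and accept as soon as either accepts.
So the recursively enumerable languages are closed under union.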